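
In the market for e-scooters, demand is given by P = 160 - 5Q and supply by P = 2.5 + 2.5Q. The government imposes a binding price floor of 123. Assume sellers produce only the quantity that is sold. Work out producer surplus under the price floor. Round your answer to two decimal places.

823.25

Without the control, 160 - 5Q = 2.5 + 2.5Q so Q* = 21 and P* = 55.
At P = 123, buyers demand (160 - 123)/5 = 7.4 while sellers would supply more, so the quantity traded is 7.4 at price 123.
The supply price at Q = 7.4 is 21. PS is the trapezoid between 123 and supply over [0, 7.4]: (1/2)[(123 - 2.5) + (123 - 21)](7.4) = 823.25.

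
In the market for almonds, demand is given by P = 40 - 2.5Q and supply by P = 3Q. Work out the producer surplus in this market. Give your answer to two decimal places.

Set 40 - 2.5Q = 3Q, which gives 40 = 5.5Q, so Q* = 7.2727 and P* = 40 - 2.5(7.2727) = 21.8182.
The supply curve's price intercept is 0, so PS = (1/2)(Q*)(P* - 0) = (1/2)(7.2727)(21.8182) = 79.3388.

79.34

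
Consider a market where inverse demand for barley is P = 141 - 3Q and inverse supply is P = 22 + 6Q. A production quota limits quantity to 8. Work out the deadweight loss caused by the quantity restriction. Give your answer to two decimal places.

122.72

Unrestricted equilibrium: Q* = (141 - 22)/(3 + 6) = 13.2222.
At Q = 8 the demand price is 141 - 3(8) = 117 and the supply price is 22 + 6(8) = 70.
Deadweight loss is the triangle between the curves from 8 to 13.2222: (1/2)(117 - 70)(13.2222 - 8) = 122.7222.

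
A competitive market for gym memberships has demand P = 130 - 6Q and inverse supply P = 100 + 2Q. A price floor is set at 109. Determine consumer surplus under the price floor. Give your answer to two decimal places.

36.75

Without the control, 130 - 6Q = 100 + 2Q so Q* = 3.75 and P* = 107.5.
At the floor price 109, quantity demanded is (130 - 109)/6 = 3.5; demand is the short side, so Q = 3.5 trades at P = 109.
CS is the triangle under demand above 109: (1/2)(3.5)(130 - 109) = 36.75.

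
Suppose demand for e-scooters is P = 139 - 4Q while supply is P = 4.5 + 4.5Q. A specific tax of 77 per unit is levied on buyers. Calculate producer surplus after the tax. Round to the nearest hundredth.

Without the tax, 139 - 4Q = 4.5 + 4.5Q so Q* = 15.8235 and P* = 75.7059.
A tax on buyers shifts demand down by 77: (139 - 77) - 4Q = 4.5 + 4.5Q, so Q_t = 6.7647. Buyers pay P_b = 111.9412; sellers receive P_s = P_b - 77 = 34.9412.
Producer surplus is the triangle above supply below P_s: (1/2)(6.7647)(34.9412 - 4.5) = 102.9628.

102.96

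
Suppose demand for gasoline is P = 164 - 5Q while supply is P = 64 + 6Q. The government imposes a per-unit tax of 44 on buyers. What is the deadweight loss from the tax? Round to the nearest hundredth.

88.00

Without the tax, 164 - 5Q = 64 + 6Q so Q* = 9.0909 and P* = 118.5455.
With the tax, buyers' net willingness to pay falls by 44: (164 - 44) - 5Q = 64 + 6Q, so Q_t = 5.0909. Buyers pay P_b = 138.5455; sellers receive P_s = P_b - 44 = 94.5455.
The welfare triangle lost has base Q* - Q_t = 4 and height t = 44, so DWL = (1/2)(4)(44) = 88.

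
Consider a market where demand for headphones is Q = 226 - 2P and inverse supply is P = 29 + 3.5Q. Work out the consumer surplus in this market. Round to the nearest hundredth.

110.25

Rewriting demand in inverse form: P = 113 - 0.5Q.
Set 113 - 0.5Q = 29 + 3.5Q, which gives 84 = 4Q, so Q* = 21 and P* = 113 - 0.5(21) = 102.5.
The demand choke price is 113, so CS = (1/2)(Q*)(113 - P*) = (1/2)(21)(10.5) = 110.25.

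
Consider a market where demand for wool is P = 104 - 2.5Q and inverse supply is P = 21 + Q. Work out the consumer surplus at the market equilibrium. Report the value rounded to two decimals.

702.96

Setting demand equal to supply, 83 = 3.5Q, so Q* = 23.7143 and P* = 44.7143.
Consumer surplus is the triangle under demand above P*: (1/2)(23.7143)(104 - 44.7143) = (1/2)(23.7143)(59.2857) = 702.9592.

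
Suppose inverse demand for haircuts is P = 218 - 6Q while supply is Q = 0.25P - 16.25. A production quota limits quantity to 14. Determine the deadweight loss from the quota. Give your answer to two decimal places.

8.45

Rewriting supply in inverse form: P = 65 + 4Q.
Unrestricted equilibrium: Q* = (218 - 65)/(6 + 4) = 15.3.
At Q = 14 the demand price is 218 - 6(14) = 134 and the supply price is 65 + 4(14) = 121.
DWL = (1/2)(gap between curves at 14) x (Q* - 14) = (1/2)(13)(1.3) = 8.45.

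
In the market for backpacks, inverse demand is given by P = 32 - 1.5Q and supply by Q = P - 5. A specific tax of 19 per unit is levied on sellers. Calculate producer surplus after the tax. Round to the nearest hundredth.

5.12

Rewriting supply in inverse form: P = 5 + Q.
Pre-tax equilibrium: 32 - 1.5Q = 5 + Q gives Q* = 10.8, P* = 15.8.
A tax on sellers shifts supply up by 19: 32 - 1.5Q = 5 + Q + 19, so Q_t = 3.2. Buyers pay P_b = 27.2; sellers receive P_s = P_b - 19 = 8.2.
Producer surplus is the triangle above supply below P_s: (1/2)(3.2)(8.2 - 5) = 5.12.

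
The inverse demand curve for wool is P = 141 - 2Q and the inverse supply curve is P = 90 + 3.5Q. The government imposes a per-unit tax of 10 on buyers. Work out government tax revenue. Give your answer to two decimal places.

Without the tax, 141 - 2Q = 90 + 3.5Q so Q* = 9.2727 and P* = 122.4545.
A tax on buyers shifts demand down by 10: (141 - 10) - 2Q = 90 + 3.5Q, so Q_t = 7.4545. Buyers pay P_b = 126.0909; sellers receive P_s = P_b - 10 = 116.0909.
Tax revenue = t x Q_t = 10 x 7.4545 = 74.5455.

74.55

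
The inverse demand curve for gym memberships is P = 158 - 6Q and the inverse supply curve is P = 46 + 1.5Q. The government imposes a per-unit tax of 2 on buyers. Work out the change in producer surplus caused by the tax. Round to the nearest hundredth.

Pre-tax equilibrium: 158 - 6Q = 46 + 1.5Q gives Q* = 14.9333, P* = 68.4.
A tax on buyers shifts demand down by 2: (158 - 2) - 6Q = 46 + 1.5Q, so Q_t = 14.6667. Buyers pay P_b = 70; sellers receive P_s = P_b - 2 = 68.
Producers lose the trapezoid between P_s and P* out to Q_t plus the triangle from Q_t to Q*: change in PS = 161.3333 - 167.2533 = -5.92.

-5.92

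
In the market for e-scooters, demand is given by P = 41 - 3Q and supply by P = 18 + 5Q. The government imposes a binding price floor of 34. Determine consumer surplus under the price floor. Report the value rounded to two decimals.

Without the control, 41 - 3Q = 18 + 5Q so Q* = 2.875 and P* = 32.375.
At the floor price 34, quantity demanded is (41 - 34)/3 = 2.3333; demand is the short side, so Q = 2.3333 trades at P = 34.
CS is the triangle under demand above 34: (1/2)(2.3333)(41 - 34) = 8.1667.

8.17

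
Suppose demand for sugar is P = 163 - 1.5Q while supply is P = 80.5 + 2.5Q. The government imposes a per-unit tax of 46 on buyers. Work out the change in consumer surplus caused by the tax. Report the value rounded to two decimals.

Pre-tax equilibrium: 163 - 1.5Q = 80.5 + 2.5Q gives Q* = 20.625, P* = 132.0625.
A tax on buyers shifts demand down by 46: (163 - 46) - 1.5Q = 80.5 + 2.5Q, so Q_t = 9.125. Buyers pay P_b = 149.3125; sellers receive P_s = P_b - 46 = 103.3125.
CS falls from (1/2)(20.625)(30.9375) = 319.043 to (1/2)(9.125)(13.6875) = 62.4492, a change of -256.5938.

-256.59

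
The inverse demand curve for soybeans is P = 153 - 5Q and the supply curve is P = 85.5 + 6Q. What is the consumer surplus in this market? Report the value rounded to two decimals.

Setting demand equal to supply, 67.5 = 11Q, so Q* = 6.1364 and P* = 122.3182.
CS is the area between the demand curve and P* from 0 to Q*: (1/2)(6.1364)(30.6818) = 94.1374.

94.14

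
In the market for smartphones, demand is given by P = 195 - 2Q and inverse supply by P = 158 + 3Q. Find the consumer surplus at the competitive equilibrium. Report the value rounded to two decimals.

Setting demand equal to supply, 37 = 5Q, so Q* = 7.4 and P* = 180.2.
CS is the area between the demand curve and P* from 0 to Q*: (1/2)(7.4)(14.8) = 54.76.

54.76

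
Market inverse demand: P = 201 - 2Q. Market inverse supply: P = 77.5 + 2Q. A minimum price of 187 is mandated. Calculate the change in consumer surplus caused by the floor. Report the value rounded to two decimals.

Without the control, 201 - 2Q = 77.5 + 2Q so Q* = 30.875 and P* = 139.25.
At P = 187, buyers demand (201 - 187)/2 = 7 while sellers would supply more, so the quantity traded is 7 at price 187.
CS goes from (1/2)(30.875)(61.75) = 953.2656 to 49 (computed as (201 - 187)(7) - (1/2)(2)(7)^2), a change of -904.2656.

-904.27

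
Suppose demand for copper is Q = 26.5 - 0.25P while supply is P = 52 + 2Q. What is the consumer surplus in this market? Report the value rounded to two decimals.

Rewriting demand in inverse form: P = 106 - 4Q.
Set 106 - 4Q = 52 + 2Q, which gives 54 = 6Q, so Q* = 9 and P* = 106 - 4(9) = 70.
CS is the area between the demand curve and P* from 0 to Q*: (1/2)(9)(36) = 162.

162.00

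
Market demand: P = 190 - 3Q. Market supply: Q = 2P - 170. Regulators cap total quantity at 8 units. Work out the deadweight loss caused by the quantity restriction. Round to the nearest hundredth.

Rewriting supply in inverse form: P = 85 + 0.5Q.
Without the quota, 190 - 3Q = 85 + 0.5Q gives Q* = 30.
At Q = 8 the demand price is 190 - 3(8) = 166 and the supply price is 85 + 0.5(8) = 89.
DWL = (1/2)(gap between curves at 8) x (Q* - 8) = (1/2)(77)(22) = 847.

847.00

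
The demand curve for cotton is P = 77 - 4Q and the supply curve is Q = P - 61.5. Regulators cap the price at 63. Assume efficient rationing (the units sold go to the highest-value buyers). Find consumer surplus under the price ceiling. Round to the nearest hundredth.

16.50

Rewriting supply in inverse form: P = 61.5 + Q.
Free-market equilibrium: 77 - 4Q = 61.5 + Q gives Q* = 3.1, P* = 64.6.
At the ceiling price 63, quantity supplied is (63 - 61.5)/1 = 1.5; supply is the short side, so Q = 1.5 trades at P = 63.
The demand price at Q = 1.5 is 71. CS is the trapezoid between demand and 63 over [0, 1.5]: (1/2)[(77 - 63) + (71 - 63)](1.5) = 16.5.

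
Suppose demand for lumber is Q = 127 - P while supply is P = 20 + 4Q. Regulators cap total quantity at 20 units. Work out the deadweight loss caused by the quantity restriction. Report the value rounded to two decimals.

4.90

Rewriting demand in inverse form: P = 127 - Q.
Without the quota, 127 - Q = 20 + 4Q gives Q* = 21.4.
At Q = 20 the demand price is 127 - (20) = 107 and the supply price is 20 + 4(20) = 100.
Deadweight loss is the triangle between the curves from 20 to 21.4: (1/2)(107 - 100)(21.4 - 20) = 4.9.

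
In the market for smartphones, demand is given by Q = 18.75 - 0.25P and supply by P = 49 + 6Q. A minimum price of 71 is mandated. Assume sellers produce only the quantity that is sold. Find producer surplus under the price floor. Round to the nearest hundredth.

19.00

Rewriting demand in inverse form: P = 75 - 4Q.
Without the control, 75 - 4Q = 49 + 6Q so Q* = 2.6 and P* = 64.6.
At P = 71, buyers demand (75 - 71)/4 = 1 while sellers would supply more, so the quantity traded is 1 at price 71.
The supply price at Q = 1 is 55. PS is the trapezoid between 71 and supply over [0, 1]: (1/2)[(71 - 49) + (71 - 55)](1) = 19.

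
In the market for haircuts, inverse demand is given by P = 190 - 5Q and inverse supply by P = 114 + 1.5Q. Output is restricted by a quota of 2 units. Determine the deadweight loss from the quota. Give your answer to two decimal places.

Without the quota, 190 - 5Q = 114 + 1.5Q gives Q* = 11.6923.
At Q = 2 the demand price is 190 - 5(2) = 180 and the supply price is 114 + 1.5(2) = 117.
Deadweight loss is the triangle between the curves from 2 to 11.6923: (1/2)(180 - 117)(11.6923 - 2) = 305.3077.

305.31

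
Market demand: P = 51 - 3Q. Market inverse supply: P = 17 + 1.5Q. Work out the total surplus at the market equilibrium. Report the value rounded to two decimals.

128.44

Set 51 - 3Q = 17 + 1.5Q, which gives 34 = 4.5Q, so Q* = 7.5556 and P* = 51 - 3(7.5556) = 28.3333.
CS = (1/2)(7.5556)(22.6667) = 85.6296 and PS = (1/2)(7.5556)(11.3333) = 42.8148, so total surplus = 128.4444.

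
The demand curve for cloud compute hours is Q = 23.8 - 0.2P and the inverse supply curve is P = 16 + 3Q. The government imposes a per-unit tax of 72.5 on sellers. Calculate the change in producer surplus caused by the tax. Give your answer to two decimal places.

-226.85

Rewriting demand in inverse form: P = 119 - 5Q.
Pre-tax equilibrium: 119 - 5Q = 16 + 3Q gives Q* = 12.875, P* = 54.625.
With the tax, sellers need 72.5 more per unit: 119 - 5Q = 16 + 3Q + 72.5, so Q_t = 3.8125. Buyers pay P_b = 99.9375; sellers receive P_s = P_b - 72.5 = 27.4375.
Producers lose the trapezoid between P_s and P* out to Q_t plus the triangle from Q_t to Q*: change in PS = 21.8027 - 248.6484 = -226.8457.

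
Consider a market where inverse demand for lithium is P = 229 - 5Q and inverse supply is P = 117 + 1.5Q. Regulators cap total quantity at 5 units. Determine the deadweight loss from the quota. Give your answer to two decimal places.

Without the quota, 229 - 5Q = 117 + 1.5Q gives Q* = 17.2308.
At Q = 5 the demand price is 229 - 5(5) = 204 and the supply price is 117 + 1.5(5) = 124.5.
DWL = (1/2)(gap between curves at 5) x (Q* - 5) = (1/2)(79.5)(12.2308) = 486.1731.

486.17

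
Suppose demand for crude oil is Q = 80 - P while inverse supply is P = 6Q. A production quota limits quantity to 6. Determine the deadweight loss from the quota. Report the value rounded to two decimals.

Rewriting demand in inverse form: P = 80 - Q.
Without the quota, 80 - Q = 6Q gives Q* = 11.4286.
At Q = 6 the demand price is 80 - (6) = 74 and the supply price is 0 + 6(6) = 36.
Deadweight loss is the triangle between the curves from 6 to 11.4286: (1/2)(74 - 36)(11.4286 - 6) = 103.1429.

103.14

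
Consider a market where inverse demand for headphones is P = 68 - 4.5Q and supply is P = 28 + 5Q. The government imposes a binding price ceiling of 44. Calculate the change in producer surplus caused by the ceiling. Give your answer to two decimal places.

Without the control, 68 - 4.5Q = 28 + 5Q so Q* = 4.2105 and P* = 49.0526.
At P = 44, sellers supply (44 - 28)/5 = 3.2 while buyers want more, so the quantity traded is 3.2 at price 44.
PS goes from (1/2)(4.2105)(21.0526) = 44.3213 to 25.6 (computed as (44 - 28)(3.2) - (1/2)(5)(3.2)^2), a change of -18.7213.

-18.72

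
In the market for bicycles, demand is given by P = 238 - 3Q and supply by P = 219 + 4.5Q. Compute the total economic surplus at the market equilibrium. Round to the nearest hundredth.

24.07

Equilibrium: 238 - 3Q = 219 + 4.5Q, so Q* = 2.5333 and P* = 230.4.
CS = (1/2)(2.5333)(7.6) = 9.6267 and PS = (1/2)(2.5333)(11.4) = 14.44, so total surplus = 24.0667.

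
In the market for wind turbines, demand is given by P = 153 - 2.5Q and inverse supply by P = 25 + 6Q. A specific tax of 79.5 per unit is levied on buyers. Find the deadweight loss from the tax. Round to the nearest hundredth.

Pre-tax equilibrium: 153 - 2.5Q = 25 + 6Q gives Q* = 15.0588, P* = 115.3529.
A tax on buyers shifts demand down by 79.5: (153 - 79.5) - 2.5Q = 25 + 6Q, so Q_t = 5.7059. Buyers pay P_b = 138.7353; sellers receive P_s = P_b - 79.5 = 59.2353.
Deadweight loss is the triangle between the curves from Q_t to Q*: (1/2)(15.0588 - 5.7059)(79.5) = 371.7794.

371.78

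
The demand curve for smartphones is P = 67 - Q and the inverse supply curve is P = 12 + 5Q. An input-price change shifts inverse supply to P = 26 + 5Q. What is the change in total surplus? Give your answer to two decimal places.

Initial equilibrium: Q_0 = 9.1667, P_0 = 57.8333; CS_0 = (1/2)(9.1667)(9.1667) = 42.0139, PS_0 = (1/2)(9.1667)(45.8333) = 210.0694.
New equilibrium: 67 - Q = 26 + 5Q gives Q_1 = 6.8333, P_1 = 60.1667; CS_1 = 23.3472, PS_1 = 116.7361.
Change in total surplus = (23.3472 + 116.7361) - (42.0139 + 210.0694) = -112.

-112.00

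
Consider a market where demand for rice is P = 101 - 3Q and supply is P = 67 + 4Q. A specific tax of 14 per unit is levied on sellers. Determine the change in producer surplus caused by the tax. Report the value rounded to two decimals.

Pre-tax equilibrium: 101 - 3Q = 67 + 4Q gives Q* = 4.8571, P* = 86.4286.
A tax on sellers shifts supply up by 14: 101 - 3Q = 67 + 4Q + 14, so Q_t = 2.8571. Buyers pay P_b = 92.4286; sellers receive P_s = P_b - 14 = 78.4286.
Producers lose the trapezoid between P_s and P* out to Q_t plus the triangle from Q_t to Q*: change in PS = 16.3265 - 47.1837 = -30.8571.

-30.86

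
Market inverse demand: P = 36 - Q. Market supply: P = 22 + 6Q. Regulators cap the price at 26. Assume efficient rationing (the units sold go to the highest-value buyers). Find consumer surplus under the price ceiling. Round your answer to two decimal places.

6.44

Without the control, 36 - Q = 22 + 6Q so Q* = 2 and P* = 34.
At the ceiling price 26, quantity supplied is (26 - 22)/6 = 0.6667; supply is the short side, so Q = 0.6667 trades at P = 26.
The demand price at Q = 0.6667 is 35.3333. CS is the trapezoid between demand and 26 over [0, 0.6667]: (1/2)[(36 - 26) + (35.3333 - 26)](0.6667) = 6.4444.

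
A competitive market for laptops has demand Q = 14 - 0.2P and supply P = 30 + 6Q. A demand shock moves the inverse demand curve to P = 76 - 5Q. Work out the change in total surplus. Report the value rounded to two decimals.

23.45

Rewriting demand in inverse form: P = 70 - 5Q.
Initial equilibrium: Q_0 = 3.6364, P_0 = 51.8182; CS_0 = (1/2)(3.6364)(18.1818) = 33.0579, PS_0 = (1/2)(3.6364)(21.8182) = 39.6694.
New equilibrium: 76 - 5Q = 30 + 6Q gives Q_1 = 4.1818, P_1 = 55.0909; CS_1 = 43.719, PS_1 = 52.4628.
Change in total surplus = (43.719 + 52.4628) - (33.0579 + 39.6694) = 23.4545.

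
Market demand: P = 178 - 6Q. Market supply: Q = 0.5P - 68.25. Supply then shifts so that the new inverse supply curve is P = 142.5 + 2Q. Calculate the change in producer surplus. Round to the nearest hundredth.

Rewriting supply in inverse form: P = 136.5 + 2Q.
Initial equilibrium: Q_0 = 5.1875, P_0 = 146.875; CS_0 = (1/2)(5.1875)(31.125) = 80.7305, PS_0 = (1/2)(5.1875)(10.375) = 26.9102.
New equilibrium: 178 - 6Q = 142.5 + 2Q gives Q_1 = 4.4375, P_1 = 151.375; CS_1 = 59.0742, PS_1 = 19.6914.
Change in producer surplus = 19.6914 - 26.9102 = -7.2188.

-7.22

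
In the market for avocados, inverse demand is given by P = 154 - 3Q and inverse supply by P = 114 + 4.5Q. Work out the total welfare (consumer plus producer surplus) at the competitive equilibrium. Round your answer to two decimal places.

Set 154 - 3Q = 114 + 4.5Q, which gives 40 = 7.5Q, so Q* = 5.3333 and P* = 154 - 3(5.3333) = 138.
CS = (1/2)(5.3333)(16) = 42.6667 and PS = (1/2)(5.3333)(24) = 64, so total surplus = 106.6667.

106.67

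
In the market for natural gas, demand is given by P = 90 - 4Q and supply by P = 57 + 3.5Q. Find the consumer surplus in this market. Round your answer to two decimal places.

Equilibrium: 90 - 4Q = 57 + 3.5Q, so Q* = 4.4 and P* = 72.4.
CS is the area between the demand curve and P* from 0 to Q*: (1/2)(4.4)(17.6) = 38.72.

38.72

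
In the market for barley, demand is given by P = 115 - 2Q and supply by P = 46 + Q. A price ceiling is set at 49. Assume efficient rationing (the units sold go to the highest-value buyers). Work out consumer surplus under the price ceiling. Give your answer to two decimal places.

189.00

Without the control, 115 - 2Q = 46 + Q so Q* = 23 and P* = 69.
At the ceiling price 49, quantity supplied is (49 - 46)/1 = 3; supply is the short side, so Q = 3 trades at P = 49.
The demand price at Q = 3 is 109. CS is the trapezoid between demand and 49 over [0, 3]: (1/2)[(115 - 49) + (109 - 49)](3) = 189.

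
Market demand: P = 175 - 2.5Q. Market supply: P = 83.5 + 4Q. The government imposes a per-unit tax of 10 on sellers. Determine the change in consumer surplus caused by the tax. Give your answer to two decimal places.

Without the tax, 175 - 2.5Q = 83.5 + 4Q so Q* = 14.0769 and P* = 139.8077.
A tax on sellers shifts supply up by 10: 175 - 2.5Q = 83.5 + 4Q + 10, so Q_t = 12.5385. Buyers pay P_b = 143.6538; sellers receive P_s = P_b - 10 = 133.6538.
CS falls from (1/2)(14.0769)(35.1923) = 247.6997 to (1/2)(12.5385)(31.3462) = 196.5163, a change of -51.1834.

-51.18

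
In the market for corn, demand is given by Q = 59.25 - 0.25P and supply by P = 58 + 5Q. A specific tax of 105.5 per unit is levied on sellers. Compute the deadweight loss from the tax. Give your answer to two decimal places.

Rewriting demand in inverse form: P = 237 - 4Q.
Pre-tax equilibrium: 237 - 4Q = 58 + 5Q gives Q* = 19.8889, P* = 157.4444.
With the tax, sellers need 105.5 more per unit: 237 - 4Q = 58 + 5Q + 105.5, so Q_t = 8.1667. Buyers pay P_b = 204.3333; sellers receive P_s = P_b - 105.5 = 98.8333.
The welfare triangle lost has base Q* - Q_t = 11.7222 and height t = 105.5, so DWL = (1/2)(11.7222)(105.5) = 618.3472.

618.35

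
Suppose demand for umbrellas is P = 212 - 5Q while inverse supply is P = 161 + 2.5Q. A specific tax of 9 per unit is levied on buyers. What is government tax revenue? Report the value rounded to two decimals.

Without the tax, 212 - 5Q = 161 + 2.5Q so Q* = 6.8 and P* = 178.
With the tax, buyers' net willingness to pay falls by 9: (212 - 9) - 5Q = 161 + 2.5Q, so Q_t = 5.6. Buyers pay P_b = 184; sellers receive P_s = P_b - 9 = 175.
Tax revenue = t x Q_t = 9 x 5.6 = 50.4.

50.40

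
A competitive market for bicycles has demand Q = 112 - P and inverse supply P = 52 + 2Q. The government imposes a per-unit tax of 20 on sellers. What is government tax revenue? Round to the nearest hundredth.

266.67

Rewriting demand in inverse form: P = 112 - Q.
Without the tax, 112 - Q = 52 + 2Q so Q* = 20 and P* = 92.
With the tax, sellers need 20 more per unit: 112 - Q = 52 + 2Q + 20, so Q_t = 13.3333. Buyers pay P_b = 98.6667; sellers receive P_s = P_b - 20 = 78.6667.
Revenue is the tax times quantity traded: 20 x 13.3333 = 266.6667.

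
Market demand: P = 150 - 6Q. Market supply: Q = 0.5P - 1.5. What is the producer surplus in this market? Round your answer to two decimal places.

Rewriting supply in inverse form: P = 3 + 2Q.
Setting demand equal to supply, 147 = 8Q, so Q* = 18.375 and P* = 39.75.
The supply curve's price intercept is 3, so PS = (1/2)(Q*)(P* - 3) = (1/2)(18.375)(36.75) = 337.6406.

337.64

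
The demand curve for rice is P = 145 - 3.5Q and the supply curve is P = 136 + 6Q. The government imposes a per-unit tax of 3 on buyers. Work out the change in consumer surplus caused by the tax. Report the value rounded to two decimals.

Pre-tax equilibrium: 145 - 3.5Q = 136 + 6Q gives Q* = 0.9474, P* = 141.6842.
A tax on buyers shifts demand down by 3: (145 - 3) - 3.5Q = 136 + 6Q, so Q_t = 0.6316. Buyers pay P_b = 142.7895; sellers receive P_s = P_b - 3 = 139.7895.
Consumers lose the trapezoid between P* and P_b out to Q_t plus the triangle from Q_t to Q*: change in CS = 0.6981 - 1.5706 = -0.8726.

-0.87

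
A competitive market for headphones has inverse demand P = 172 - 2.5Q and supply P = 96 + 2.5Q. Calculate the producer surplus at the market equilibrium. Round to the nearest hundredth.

Setting demand equal to supply, 76 = 5Q, so Q* = 15.2 and P* = 134.
The supply curve's price intercept is 96, so PS = (1/2)(Q*)(P* - 96) = (1/2)(15.2)(38) = 288.8.

288.80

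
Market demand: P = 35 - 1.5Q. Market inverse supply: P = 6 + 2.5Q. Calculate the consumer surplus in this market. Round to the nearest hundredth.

Setting demand equal to supply, 29 = 4Q, so Q* = 7.25 and P* = 24.125.
The demand choke price is 35, so CS = (1/2)(Q*)(35 - P*) = (1/2)(7.25)(10.875) = 39.4219.

39.42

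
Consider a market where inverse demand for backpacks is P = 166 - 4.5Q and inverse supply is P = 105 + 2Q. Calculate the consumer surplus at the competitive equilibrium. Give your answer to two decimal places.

Set 166 - 4.5Q = 105 + 2Q, which gives 61 = 6.5Q, so Q* = 9.3846 and P* = 166 - 4.5(9.3846) = 123.7692.
Consumer surplus is the triangle under demand above P*: (1/2)(9.3846)(166 - 123.7692) = (1/2)(9.3846)(42.2308) = 198.1598.

198.16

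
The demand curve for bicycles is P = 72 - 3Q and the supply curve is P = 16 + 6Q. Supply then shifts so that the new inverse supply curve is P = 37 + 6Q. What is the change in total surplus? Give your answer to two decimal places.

Initial equilibrium: Q_0 = 6.2222, P_0 = 53.3333; CS_0 = (1/2)(6.2222)(18.6667) = 58.0741, PS_0 = (1/2)(6.2222)(37.3333) = 116.1481.
New equilibrium: 72 - 3Q = 37 + 6Q gives Q_1 = 3.8889, P_1 = 60.3333; CS_1 = 22.6852, PS_1 = 45.3704.
Change in total surplus = (22.6852 + 45.3704) - (58.0741 + 116.1481) = -106.1667.

-106.17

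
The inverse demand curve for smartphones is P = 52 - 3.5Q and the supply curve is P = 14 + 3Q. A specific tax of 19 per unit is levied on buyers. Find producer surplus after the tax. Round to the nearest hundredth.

Pre-tax equilibrium: 52 - 3.5Q = 14 + 3Q gives Q* = 5.8462, P* = 31.5385.
A tax on buyers shifts demand down by 19: (52 - 19) - 3.5Q = 14 + 3Q, so Q_t = 2.9231. Buyers pay P_b = 41.7692; sellers receive P_s = P_b - 19 = 22.7692.
Producer surplus is the triangle above supply below P_s: (1/2)(2.9231)(22.7692 - 14) = 12.8166.

12.82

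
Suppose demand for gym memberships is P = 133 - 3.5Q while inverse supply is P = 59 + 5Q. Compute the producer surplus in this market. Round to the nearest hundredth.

189.48

Setting demand equal to supply, 74 = 8.5Q, so Q* = 8.7059 and P* = 102.5294.
PS is the area between P* and the supply curve from 0 to Q*: (1/2)(8.7059)(43.5294) = 189.481.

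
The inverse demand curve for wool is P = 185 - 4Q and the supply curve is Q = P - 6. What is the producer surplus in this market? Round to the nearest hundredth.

Rewriting supply in inverse form: P = 6 + Q.
Set 185 - 4Q = 6 + Q, which gives 179 = 5Q, so Q* = 35.8 and P* = 185 - 4(35.8) = 41.8.
The supply curve's price intercept is 6, so PS = (1/2)(Q*)(P* - 6) = (1/2)(35.8)(35.8) = 640.82.

640.82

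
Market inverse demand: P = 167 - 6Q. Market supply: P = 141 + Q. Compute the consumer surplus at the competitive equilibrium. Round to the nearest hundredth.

41.39

Equilibrium: 167 - 6Q = 141 + Q, so Q* = 3.7143 and P* = 144.7143.
CS is the area between the demand curve and P* from 0 to Q*: (1/2)(3.7143)(22.2857) = 41.3878.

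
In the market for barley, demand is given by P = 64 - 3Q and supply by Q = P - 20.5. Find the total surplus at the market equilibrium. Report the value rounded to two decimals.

Rewriting supply in inverse form: P = 20.5 + Q.
Setting demand equal to supply, 43.5 = 4Q, so Q* = 10.875 and P* = 31.375.
Total surplus is the full triangle between the curves from 0 to Q*: (1/2)(10.875)(64 - 20.5) = 236.5312.

236.53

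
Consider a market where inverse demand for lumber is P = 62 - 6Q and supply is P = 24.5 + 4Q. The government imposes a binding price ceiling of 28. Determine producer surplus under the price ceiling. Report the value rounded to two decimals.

Without the control, 62 - 6Q = 24.5 + 4Q so Q* = 3.75 and P* = 39.5.
At the ceiling price 28, quantity supplied is (28 - 24.5)/4 = 0.875; supply is the short side, so Q = 0.875 trades at P = 28.
PS is the triangle above supply below 28: (1/2)(0.875)(28 - 24.5) = 1.5312.

1.53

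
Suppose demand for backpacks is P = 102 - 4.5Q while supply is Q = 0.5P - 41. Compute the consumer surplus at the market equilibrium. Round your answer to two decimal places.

21.30

Rewriting supply in inverse form: P = 82 + 2Q.
Equilibrium: 102 - 4.5Q = 82 + 2Q, so Q* = 3.0769 and P* = 88.1538.
Consumer surplus is the triangle under demand above P*: (1/2)(3.0769)(102 - 88.1538) = (1/2)(3.0769)(13.8462) = 21.3018.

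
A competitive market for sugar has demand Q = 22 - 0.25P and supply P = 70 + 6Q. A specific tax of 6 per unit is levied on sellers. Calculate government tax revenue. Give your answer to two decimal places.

7.20

Rewriting demand in inverse form: P = 88 - 4Q.
Without the tax, 88 - 4Q = 70 + 6Q so Q* = 1.8 and P* = 80.8.
With the tax, sellers need 6 more per unit: 88 - 4Q = 70 + 6Q + 6, so Q_t = 1.2. Buyers pay P_b = 83.2; sellers receive P_s = P_b - 6 = 77.2.
Tax revenue = t x Q_t = 6 x 1.2 = 7.2.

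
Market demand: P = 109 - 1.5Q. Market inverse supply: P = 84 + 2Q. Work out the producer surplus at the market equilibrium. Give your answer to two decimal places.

51.02

Set 109 - 1.5Q = 84 + 2Q, which gives 25 = 3.5Q, so Q* = 7.1429 and P* = 109 - 1.5(7.1429) = 98.2857.
Producer surplus is the triangle above supply below P*: (1/2)(7.1429)(98.2857 - 84) = (1/2)(7.1429)(14.2857) = 51.0204.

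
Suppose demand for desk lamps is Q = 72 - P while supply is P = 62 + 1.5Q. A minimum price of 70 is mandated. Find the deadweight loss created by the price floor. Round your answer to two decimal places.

5.00

Rewriting demand in inverse form: P = 72 - Q.
Free-market equilibrium: 72 - Q = 62 + 1.5Q gives Q* = 4, P* = 68.
At the floor price 70, quantity demanded is (72 - 70)/1 = 2; demand is the short side, so Q = 2 trades at P = 70.
The lost-trades triangle has base Q* - 2 = 2 and height equal to the gap between the curves at Q = 2, which is 70 - 65 = 5. DWL = (1/2)(2)(5) = 5.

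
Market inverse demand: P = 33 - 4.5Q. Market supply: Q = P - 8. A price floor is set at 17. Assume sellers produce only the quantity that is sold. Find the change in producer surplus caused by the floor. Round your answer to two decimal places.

Rewriting supply in inverse form: P = 8 + Q.
Free-market equilibrium: 33 - 4.5Q = 8 + Q gives Q* = 4.5455, P* = 12.5455.
At the floor price 17, quantity demanded is (33 - 17)/4.5 = 3.5556; demand is the short side, so Q = 3.5556 trades at P = 17.
PS goes from (1/2)(4.5455)(4.5455) = 10.3306 to 25.679 (computed as (17 - 8)(3.5556) - (1/2)(1)(3.5556)^2), a change of 15.3484.

15.35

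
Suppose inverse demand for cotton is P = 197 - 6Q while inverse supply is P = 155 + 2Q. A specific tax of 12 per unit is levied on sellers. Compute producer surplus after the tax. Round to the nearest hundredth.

Pre-tax equilibrium: 197 - 6Q = 155 + 2Q gives Q* = 5.25, P* = 165.5.
A tax on sellers shifts supply up by 12: 197 - 6Q = 155 + 2Q + 12, so Q_t = 3.75. Buyers pay P_b = 174.5; sellers receive P_s = P_b - 12 = 162.5.
PS = (1/2)(Q_t)(P_s - 155) = (1/2)(3.75)(7.5) = 14.0625.

14.06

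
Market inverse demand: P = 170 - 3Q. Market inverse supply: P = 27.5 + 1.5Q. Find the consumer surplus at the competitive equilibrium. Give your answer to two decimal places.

Set 170 - 3Q = 27.5 + 1.5Q, which gives 142.5 = 4.5Q, so Q* = 31.6667 and P* = 170 - 3(31.6667) = 75.
The demand choke price is 170, so CS = (1/2)(Q*)(170 - P*) = (1/2)(31.6667)(95) = 1504.1667.

1504.17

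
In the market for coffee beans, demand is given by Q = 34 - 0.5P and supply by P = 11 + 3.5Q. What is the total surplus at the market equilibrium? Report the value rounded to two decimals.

Rewriting demand in inverse form: P = 68 - 2Q.
Setting demand equal to supply, 57 = 5.5Q, so Q* = 10.3636 and P* = 47.2727.
CS = (1/2)(10.3636)(20.7273) = 107.405 and PS = (1/2)(10.3636)(36.2727) = 187.9587, so total surplus = 295.3636.

295.36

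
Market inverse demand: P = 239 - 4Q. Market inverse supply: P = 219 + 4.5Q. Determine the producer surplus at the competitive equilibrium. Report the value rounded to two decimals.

Set 239 - 4Q = 219 + 4.5Q, which gives 20 = 8.5Q, so Q* = 2.3529 and P* = 239 - 4(2.3529) = 229.5882.
The supply curve's price intercept is 219, so PS = (1/2)(Q*)(P* - 219) = (1/2)(2.3529)(10.5882) = 12.4567.

12.46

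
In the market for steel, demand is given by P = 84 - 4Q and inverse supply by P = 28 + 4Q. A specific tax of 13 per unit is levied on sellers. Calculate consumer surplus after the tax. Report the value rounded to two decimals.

57.78

Without the tax, 84 - 4Q = 28 + 4Q so Q* = 7 and P* = 56.
A tax on sellers shifts supply up by 13: 84 - 4Q = 28 + 4Q + 13, so Q_t = 5.375. Buyers pay P_b = 62.5; sellers receive P_s = P_b - 13 = 49.5.
CS = (1/2)(Q_t)(84 - P_b) = (1/2)(5.375)(21.5) = 57.7812.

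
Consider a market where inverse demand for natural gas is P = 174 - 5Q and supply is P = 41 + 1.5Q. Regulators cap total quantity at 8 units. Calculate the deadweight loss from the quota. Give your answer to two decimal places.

504.69

Without the quota, 174 - 5Q = 41 + 1.5Q gives Q* = 20.4615.
At Q = 8 the demand price is 174 - 5(8) = 134 and the supply price is 41 + 1.5(8) = 53.
Deadweight loss is the triangle between the curves from 8 to 20.4615: (1/2)(134 - 53)(20.4615 - 8) = 504.6923.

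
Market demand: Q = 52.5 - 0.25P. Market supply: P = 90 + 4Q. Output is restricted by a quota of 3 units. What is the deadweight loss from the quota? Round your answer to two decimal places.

Rewriting demand in inverse form: P = 210 - 4Q.
Unrestricted equilibrium: Q* = (210 - 90)/(4 + 4) = 15.
At Q = 3 the demand price is 210 - 4(3) = 198 and the supply price is 90 + 4(3) = 102.
Deadweight loss is the triangle between the curves from 3 to 15: (1/2)(198 - 102)(15 - 3) = 576.

576.00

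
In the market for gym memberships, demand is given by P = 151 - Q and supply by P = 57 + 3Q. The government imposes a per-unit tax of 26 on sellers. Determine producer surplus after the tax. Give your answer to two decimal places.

433.50

Pre-tax equilibrium: 151 - Q = 57 + 3Q gives Q* = 23.5, P* = 127.5.
A tax on sellers shifts supply up by 26: 151 - Q = 57 + 3Q + 26, so Q_t = 17. Buyers pay P_b = 134; sellers receive P_s = P_b - 26 = 108.
Producer surplus is the triangle above supply below P_s: (1/2)(17)(108 - 57) = 433.5.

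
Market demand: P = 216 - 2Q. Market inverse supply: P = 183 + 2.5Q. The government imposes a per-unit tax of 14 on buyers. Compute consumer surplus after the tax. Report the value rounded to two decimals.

Without the tax, 216 - 2Q = 183 + 2.5Q so Q* = 7.3333 and P* = 201.3333.
With the tax, buyers' net willingness to pay falls by 14: (216 - 14) - 2Q = 183 + 2.5Q, so Q_t = 4.2222. Buyers pay P_b = 207.5556; sellers receive P_s = P_b - 14 = 193.5556.
Consumer surplus is the triangle under demand above P_b: (1/2)(4.2222)(216 - 207.5556) = 17.8272.

17.83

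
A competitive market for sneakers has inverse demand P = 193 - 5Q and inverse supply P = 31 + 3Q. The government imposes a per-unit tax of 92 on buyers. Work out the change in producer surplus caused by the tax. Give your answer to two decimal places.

-500.25

Without the tax, 193 - 5Q = 31 + 3Q so Q* = 20.25 and P* = 91.75.
A tax on buyers shifts demand down by 92: (193 - 92) - 5Q = 31 + 3Q, so Q_t = 8.75. Buyers pay P_b = 149.25; sellers receive P_s = P_b - 92 = 57.25.
PS falls from (1/2)(20.25)(60.75) = 615.0938 to (1/2)(8.75)(26.25) = 114.8438, a change of -500.25.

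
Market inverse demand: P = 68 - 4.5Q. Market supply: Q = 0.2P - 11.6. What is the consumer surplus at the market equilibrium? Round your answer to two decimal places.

2.49

Rewriting supply in inverse form: P = 58 + 5Q.
Set 68 - 4.5Q = 58 + 5Q, which gives 10 = 9.5Q, so Q* = 1.0526 and P* = 68 - 4.5(1.0526) = 63.2632.
The demand choke price is 68, so CS = (1/2)(Q*)(68 - P*) = (1/2)(1.0526)(4.7368) = 2.4931.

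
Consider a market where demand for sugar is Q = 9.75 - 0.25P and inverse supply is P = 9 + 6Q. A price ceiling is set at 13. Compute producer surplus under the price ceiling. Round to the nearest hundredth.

1.33

Rewriting demand in inverse form: P = 39 - 4Q.
Without the control, 39 - 4Q = 9 + 6Q so Q* = 3 and P* = 27.
At P = 13, sellers supply (13 - 9)/6 = 0.6667 while buyers want more, so the quantity traded is 0.6667 at price 13.
PS is the triangle above supply below 13: (1/2)(0.6667)(13 - 9) = 1.3333.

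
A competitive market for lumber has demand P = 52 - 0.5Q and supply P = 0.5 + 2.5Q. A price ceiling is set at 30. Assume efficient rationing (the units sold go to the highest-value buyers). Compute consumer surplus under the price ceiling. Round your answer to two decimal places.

224.79

Free-market equilibrium: 52 - 0.5Q = 0.5 + 2.5Q gives Q* = 17.1667, P* = 43.4167.
At the ceiling price 30, quantity supplied is (30 - 0.5)/2.5 = 11.8; supply is the short side, so Q = 11.8 trades at P = 30.
The demand price at Q = 11.8 is 46.1. CS is the trapezoid between demand and 30 over [0, 11.8]: (1/2)[(52 - 30) + (46.1 - 30)](11.8) = 224.79.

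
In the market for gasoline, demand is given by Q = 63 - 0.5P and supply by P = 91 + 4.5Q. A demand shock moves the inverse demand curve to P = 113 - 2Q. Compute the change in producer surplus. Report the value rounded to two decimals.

-39.46

Rewriting demand in inverse form: P = 126 - 2Q.
Initial equilibrium: Q_0 = 5.3846, P_0 = 115.2308; CS_0 = (1/2)(5.3846)(10.7692) = 28.9941, PS_0 = (1/2)(5.3846)(24.2308) = 65.2367.
New equilibrium: 113 - 2Q = 91 + 4.5Q gives Q_1 = 3.3846, P_1 = 106.2308; CS_1 = 11.4556, PS_1 = 25.7751.
Change in producer surplus = 25.7751 - 65.2367 = -39.4615.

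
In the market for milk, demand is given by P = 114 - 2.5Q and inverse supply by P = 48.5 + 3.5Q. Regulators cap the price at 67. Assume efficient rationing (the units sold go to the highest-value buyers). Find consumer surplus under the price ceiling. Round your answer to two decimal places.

Free-market equilibrium: 114 - 2.5Q = 48.5 + 3.5Q gives Q* = 10.9167, P* = 86.7083.
At the ceiling price 67, quantity supplied is (67 - 48.5)/3.5 = 5.2857; supply is the short side, so Q = 5.2857 trades at P = 67.
The demand price at Q = 5.2857 is 100.7857. CS is the trapezoid between demand and 67 over [0, 5.2857]: (1/2)[(114 - 67) + (100.7857 - 67)](5.2857) = 213.5051.

213.51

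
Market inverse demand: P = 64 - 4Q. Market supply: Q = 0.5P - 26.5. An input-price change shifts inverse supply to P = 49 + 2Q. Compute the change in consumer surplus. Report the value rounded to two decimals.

5.78

Rewriting supply in inverse form: P = 53 + 2Q.
Initial equilibrium: Q_0 = 1.8333, P_0 = 56.6667; CS_0 = (1/2)(1.8333)(7.3333) = 6.7222, PS_0 = (1/2)(1.8333)(3.6667) = 3.3611.
New equilibrium: 64 - 4Q = 49 + 2Q gives Q_1 = 2.5, P_1 = 54; CS_1 = 12.5, PS_1 = 6.25.
Change in consumer surplus = 12.5 - 6.7222 = 5.7778.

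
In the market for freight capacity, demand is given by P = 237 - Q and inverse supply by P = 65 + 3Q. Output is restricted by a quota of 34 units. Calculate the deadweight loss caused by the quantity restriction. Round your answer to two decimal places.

Unrestricted equilibrium: Q* = (237 - 65)/(1 + 3) = 43.
At Q = 34 the demand price is 237 - (34) = 203 and the supply price is 65 + 3(34) = 167.
DWL = (1/2)(gap between curves at 34) x (Q* - 34) = (1/2)(36)(9) = 162.

162.00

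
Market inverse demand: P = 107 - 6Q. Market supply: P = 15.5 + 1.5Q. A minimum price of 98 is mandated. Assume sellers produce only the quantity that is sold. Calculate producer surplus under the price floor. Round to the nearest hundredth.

122.06

Without the control, 107 - 6Q = 15.5 + 1.5Q so Q* = 12.2 and P* = 33.8.
At P = 98, buyers demand (107 - 98)/6 = 1.5 while sellers would supply more, so the quantity traded is 1.5 at price 98.
The supply price at Q = 1.5 is 17.75. PS is the trapezoid between 98 and supply over [0, 1.5]: (1/2)[(98 - 15.5) + (98 - 17.75)](1.5) = 122.0625.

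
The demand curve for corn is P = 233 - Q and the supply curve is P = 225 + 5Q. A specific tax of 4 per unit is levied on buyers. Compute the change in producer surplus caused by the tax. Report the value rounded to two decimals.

-3.33

Without the tax, 233 - Q = 225 + 5Q so Q* = 1.3333 and P* = 231.6667.
A tax on buyers shifts demand down by 4: (233 - 4) - Q = 225 + 5Q, so Q_t = 0.6667. Buyers pay P_b = 232.3333; sellers receive P_s = P_b - 4 = 228.3333.
Producers lose the trapezoid between P_s and P* out to Q_t plus the triangle from Q_t to Q*: change in PS = 1.1111 - 4.4444 = -3.3333.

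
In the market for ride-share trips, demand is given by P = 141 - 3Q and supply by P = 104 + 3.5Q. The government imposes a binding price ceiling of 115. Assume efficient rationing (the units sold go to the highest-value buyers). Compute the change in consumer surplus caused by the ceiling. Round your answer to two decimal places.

Without the control, 141 - 3Q = 104 + 3.5Q so Q* = 5.6923 and P* = 123.9231.
At the ceiling price 115, quantity supplied is (115 - 104)/3.5 = 3.1429; supply is the short side, so Q = 3.1429 trades at P = 115.
CS goes from (1/2)(5.6923)(17.0769) = 48.6036 to 66.898 (computed as (141 - 115)(3.1429) - (1/2)(3)(3.1429)^2), a change of 18.2944.

18.29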